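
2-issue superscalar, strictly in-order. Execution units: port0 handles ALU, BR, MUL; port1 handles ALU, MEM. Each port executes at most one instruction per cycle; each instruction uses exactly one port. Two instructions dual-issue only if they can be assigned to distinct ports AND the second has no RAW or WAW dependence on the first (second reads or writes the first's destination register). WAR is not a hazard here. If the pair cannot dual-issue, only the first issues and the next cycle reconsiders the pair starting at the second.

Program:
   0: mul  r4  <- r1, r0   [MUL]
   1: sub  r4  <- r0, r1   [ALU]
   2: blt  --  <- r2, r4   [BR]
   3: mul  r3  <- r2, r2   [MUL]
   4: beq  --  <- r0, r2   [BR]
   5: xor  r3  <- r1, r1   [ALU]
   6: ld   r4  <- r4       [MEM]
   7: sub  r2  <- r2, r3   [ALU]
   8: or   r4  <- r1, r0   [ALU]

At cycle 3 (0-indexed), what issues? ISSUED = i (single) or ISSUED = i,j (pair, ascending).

0. mul.MUL @i0  | WAW r4
1. sub.ALU @i1  | RAW r4
2. blt.BR @i2  | no-port BR/MUL
3. mul.MUL @i3  | no-port MUL/BR
4. beq.BR;xor.ALU @i4+i5  | pair
5. ld.MEM;sub.ALU @i6+i7  | pair
6. or.ALU @i8  | tail

ISSUED = 3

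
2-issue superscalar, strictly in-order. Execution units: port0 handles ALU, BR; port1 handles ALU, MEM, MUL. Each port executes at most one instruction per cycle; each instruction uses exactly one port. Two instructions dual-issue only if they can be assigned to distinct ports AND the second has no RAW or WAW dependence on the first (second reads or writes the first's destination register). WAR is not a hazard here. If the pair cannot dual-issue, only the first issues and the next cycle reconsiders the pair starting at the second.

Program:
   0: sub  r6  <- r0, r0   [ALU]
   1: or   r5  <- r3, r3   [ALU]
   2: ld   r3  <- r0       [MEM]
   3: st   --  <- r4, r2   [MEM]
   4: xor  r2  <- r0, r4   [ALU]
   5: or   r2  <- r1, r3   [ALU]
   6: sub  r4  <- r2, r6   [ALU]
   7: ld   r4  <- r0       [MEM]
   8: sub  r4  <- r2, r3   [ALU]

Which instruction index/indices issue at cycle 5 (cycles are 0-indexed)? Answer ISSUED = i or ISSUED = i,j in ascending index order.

ISSUED = 7

#0 head=0: sub.ALU+or.ALU i0,i1 dual
#1 head=2: ld.MEM i2 no-port MEM/MEM
#2 head=3: st.MEM+xor.ALU i3,i4 dual
#3 head=5: or.ALU i5 RAW r2
#4 head=6: sub.ALU i6 WAW r4
#5 head=7: ld.MEM i7 WAW r4
#6 head=8: sub.ALU i8 tail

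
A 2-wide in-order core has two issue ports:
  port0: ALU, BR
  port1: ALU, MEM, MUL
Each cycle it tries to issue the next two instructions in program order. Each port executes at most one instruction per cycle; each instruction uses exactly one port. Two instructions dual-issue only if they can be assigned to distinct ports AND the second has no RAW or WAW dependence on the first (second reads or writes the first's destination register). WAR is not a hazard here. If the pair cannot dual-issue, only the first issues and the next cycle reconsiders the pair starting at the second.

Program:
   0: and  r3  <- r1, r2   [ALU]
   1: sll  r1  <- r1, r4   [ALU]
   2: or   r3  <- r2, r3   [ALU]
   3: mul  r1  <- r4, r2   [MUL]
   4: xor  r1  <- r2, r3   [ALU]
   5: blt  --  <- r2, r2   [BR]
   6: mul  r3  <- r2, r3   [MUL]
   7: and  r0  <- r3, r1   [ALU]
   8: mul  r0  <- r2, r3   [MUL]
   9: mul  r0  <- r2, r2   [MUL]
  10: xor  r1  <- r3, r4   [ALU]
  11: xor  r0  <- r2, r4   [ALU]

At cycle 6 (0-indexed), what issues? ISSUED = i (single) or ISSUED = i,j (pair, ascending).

ISSUED = 9,10

[0] i0&i1  and.ALU;sll.ALU  -- pair
[1] i2&i3  or.ALU;mul.MUL  -- pair
[2] i4&i5  xor.ALU;blt.BR  -- pair
[3] i6  mul.MUL  -- RAW r3
[4] i7  and.ALU  -- WAW r0
[5] i8  mul.MUL  -- no-port MUL/MUL
[6] i9&i10  mul.MUL;xor.ALU  -- pair
[7] i11  xor.ALU  -- tail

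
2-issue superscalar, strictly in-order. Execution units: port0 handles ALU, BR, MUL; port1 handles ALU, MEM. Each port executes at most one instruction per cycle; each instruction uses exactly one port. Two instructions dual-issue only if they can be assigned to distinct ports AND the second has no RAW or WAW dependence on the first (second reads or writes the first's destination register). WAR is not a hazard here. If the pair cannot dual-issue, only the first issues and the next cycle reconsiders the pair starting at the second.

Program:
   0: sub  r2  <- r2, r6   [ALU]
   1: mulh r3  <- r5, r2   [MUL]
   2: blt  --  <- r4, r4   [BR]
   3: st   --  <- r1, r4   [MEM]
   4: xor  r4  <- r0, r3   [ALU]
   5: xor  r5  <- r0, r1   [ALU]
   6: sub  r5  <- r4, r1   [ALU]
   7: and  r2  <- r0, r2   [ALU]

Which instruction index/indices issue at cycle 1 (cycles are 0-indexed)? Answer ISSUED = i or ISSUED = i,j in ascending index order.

ISSUED = 1

c0: i0 sub  RAW r2
c1: i1 mulh  no-port MUL/BR
c2: i2&i3 blt/st  pair
c3: i4&i5 xor/xor  pair
c4: i6&i7 sub/and  pair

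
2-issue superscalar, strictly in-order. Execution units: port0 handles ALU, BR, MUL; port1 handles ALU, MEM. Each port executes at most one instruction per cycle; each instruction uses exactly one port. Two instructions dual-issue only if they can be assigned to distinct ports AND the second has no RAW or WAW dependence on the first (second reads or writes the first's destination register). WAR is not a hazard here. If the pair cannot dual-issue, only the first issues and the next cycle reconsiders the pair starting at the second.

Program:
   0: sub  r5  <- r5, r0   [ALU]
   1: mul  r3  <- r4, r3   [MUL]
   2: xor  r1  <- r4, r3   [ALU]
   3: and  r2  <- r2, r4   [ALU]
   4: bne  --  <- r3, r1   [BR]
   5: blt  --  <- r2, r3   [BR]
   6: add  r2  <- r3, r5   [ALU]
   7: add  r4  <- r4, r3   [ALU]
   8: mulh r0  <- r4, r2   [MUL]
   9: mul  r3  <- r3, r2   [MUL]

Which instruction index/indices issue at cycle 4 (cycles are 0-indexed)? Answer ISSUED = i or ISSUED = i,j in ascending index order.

ISSUED = 7

0. sub.ALU mul.MUL @i0+i1  | dual
1. xor.ALU and.ALU @i2+i3  | dual
2. bne.BR @i4  | no-port BR/BR
3. blt.BR add.ALU @i5+i6  | dual
4. add.ALU @i7  | RAW r4
5. mulh.MUL @i8  | no-port MUL/MUL
6. mul.MUL @i9  | tail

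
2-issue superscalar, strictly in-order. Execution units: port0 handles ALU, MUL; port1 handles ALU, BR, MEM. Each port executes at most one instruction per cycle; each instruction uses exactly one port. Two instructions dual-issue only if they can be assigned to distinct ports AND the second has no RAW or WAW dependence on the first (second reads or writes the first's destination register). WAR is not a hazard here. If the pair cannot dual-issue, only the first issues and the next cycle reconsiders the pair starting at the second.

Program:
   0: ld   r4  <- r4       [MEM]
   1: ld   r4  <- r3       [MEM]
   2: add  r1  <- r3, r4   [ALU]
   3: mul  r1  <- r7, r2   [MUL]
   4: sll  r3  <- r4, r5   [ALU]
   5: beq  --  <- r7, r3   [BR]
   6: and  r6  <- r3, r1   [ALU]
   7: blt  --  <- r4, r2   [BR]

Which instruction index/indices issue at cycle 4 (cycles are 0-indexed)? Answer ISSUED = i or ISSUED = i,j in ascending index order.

ISSUED = 5,6

c0: i0 ld  no-port MEM/MEM
c1: i1 ld  RAW r4
c2: i2 add  WAW r1
c3: i3+i4 mul sll  dual
c4: i5+i6 beq and  dual
c5: i7 blt  tail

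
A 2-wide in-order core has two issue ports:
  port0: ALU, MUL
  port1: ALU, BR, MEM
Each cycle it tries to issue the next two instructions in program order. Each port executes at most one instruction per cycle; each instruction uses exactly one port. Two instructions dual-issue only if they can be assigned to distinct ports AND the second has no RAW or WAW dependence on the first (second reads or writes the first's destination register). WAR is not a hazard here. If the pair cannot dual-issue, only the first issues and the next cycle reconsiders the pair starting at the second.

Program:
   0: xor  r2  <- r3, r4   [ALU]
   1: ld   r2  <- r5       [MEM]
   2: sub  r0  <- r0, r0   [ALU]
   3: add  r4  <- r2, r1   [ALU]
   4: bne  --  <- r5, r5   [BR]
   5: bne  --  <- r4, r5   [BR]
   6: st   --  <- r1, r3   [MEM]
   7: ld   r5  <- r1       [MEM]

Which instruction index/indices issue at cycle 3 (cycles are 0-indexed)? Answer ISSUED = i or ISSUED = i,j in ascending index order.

ISSUED = 5

c0: i0 xor.ALU  WAW r2
c1: i1/i2 ld.MEM;sub.ALU  2-wide
c2: i3/i4 add.ALU;bne.BR  2-wide
c3: i5 bne.BR  no-port BR/MEM
c4: i6 st.MEM  no-port MEM/MEM
c5: i7 ld.MEM  tail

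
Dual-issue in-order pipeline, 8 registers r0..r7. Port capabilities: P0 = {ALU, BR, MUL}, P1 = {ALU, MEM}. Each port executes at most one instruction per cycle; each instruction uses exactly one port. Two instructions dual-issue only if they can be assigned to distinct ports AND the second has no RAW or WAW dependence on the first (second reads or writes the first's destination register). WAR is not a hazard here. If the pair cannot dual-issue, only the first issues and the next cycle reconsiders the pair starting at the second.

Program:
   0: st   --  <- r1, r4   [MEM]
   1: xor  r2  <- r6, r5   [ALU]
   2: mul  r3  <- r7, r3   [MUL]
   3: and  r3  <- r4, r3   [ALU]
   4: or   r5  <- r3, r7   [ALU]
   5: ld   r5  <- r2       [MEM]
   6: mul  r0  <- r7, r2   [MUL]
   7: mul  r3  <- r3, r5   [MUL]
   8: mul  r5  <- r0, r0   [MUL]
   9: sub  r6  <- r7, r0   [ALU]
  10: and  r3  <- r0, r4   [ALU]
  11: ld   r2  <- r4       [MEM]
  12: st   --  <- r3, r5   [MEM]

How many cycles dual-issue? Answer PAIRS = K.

  cy0 -> i0,i1 (st.MEM xor.ALU) pair
  cy1 -> i2 (mul.MUL) RAW+WAW r3
  cy2 -> i3 (and.ALU) RAW r3
  cy3 -> i4 (or.ALU) WAW r5
  cy4 -> i5,i6 (ld.MEM mul.MUL) pair
  cy5 -> i7 (mul.MUL) no-port MUL/MUL
  cy6 -> i8,i9 (mul.MUL sub.ALU) pair
  cy7 -> i10,i11 (and.ALU ld.MEM) pair
  cy8 -> i12 (st.MEM) tail

PAIRS = 4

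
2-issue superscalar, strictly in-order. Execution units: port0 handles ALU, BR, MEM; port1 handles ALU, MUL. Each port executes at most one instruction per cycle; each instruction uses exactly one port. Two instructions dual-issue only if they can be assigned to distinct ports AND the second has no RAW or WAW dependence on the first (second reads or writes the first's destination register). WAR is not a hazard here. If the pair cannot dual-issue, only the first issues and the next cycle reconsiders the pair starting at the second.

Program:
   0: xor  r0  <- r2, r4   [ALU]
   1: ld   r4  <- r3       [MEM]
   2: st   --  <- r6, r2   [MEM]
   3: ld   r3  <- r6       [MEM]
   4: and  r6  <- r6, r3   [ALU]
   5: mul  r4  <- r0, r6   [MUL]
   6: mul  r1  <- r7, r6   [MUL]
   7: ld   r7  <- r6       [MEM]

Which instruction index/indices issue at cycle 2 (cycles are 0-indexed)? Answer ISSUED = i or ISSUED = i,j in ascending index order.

ISSUED = 3

t=0 i0/i1:xor.ALU ld.MEM ; 2-wide
t=1 i2:st.MEM ; no-port MEM/MEM
t=2 i3:ld.MEM ; RAW r3
t=3 i4:and.ALU ; RAW r6
t=4 i5:mul.MUL ; no-port MUL/MUL
t=5 i6/i7:mul.MUL ld.MEM ; 2-wide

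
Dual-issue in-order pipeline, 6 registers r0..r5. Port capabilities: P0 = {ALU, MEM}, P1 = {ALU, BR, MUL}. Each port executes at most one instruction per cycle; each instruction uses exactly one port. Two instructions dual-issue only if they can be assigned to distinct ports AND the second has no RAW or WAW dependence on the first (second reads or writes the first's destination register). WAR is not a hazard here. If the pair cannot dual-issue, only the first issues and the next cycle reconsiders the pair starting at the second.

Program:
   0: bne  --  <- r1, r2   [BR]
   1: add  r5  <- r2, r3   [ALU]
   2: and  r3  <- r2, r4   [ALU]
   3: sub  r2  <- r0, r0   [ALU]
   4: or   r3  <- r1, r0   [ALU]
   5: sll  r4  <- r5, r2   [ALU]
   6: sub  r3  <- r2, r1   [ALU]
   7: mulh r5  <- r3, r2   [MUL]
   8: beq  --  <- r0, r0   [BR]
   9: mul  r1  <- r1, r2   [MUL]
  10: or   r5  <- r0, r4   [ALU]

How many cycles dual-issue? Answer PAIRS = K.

PAIRS = 4

  cy0 -> i0&i1 (bne;add) pair
  cy1 -> i2&i3 (and;sub) pair
  cy2 -> i4&i5 (or;sll) pair
  cy3 -> i6 (sub) RAW r3
  cy4 -> i7 (mulh) no-port MUL/BR
  cy5 -> i8 (beq) no-port BR/MUL
  cy6 -> i9&i10 (mul;or) pair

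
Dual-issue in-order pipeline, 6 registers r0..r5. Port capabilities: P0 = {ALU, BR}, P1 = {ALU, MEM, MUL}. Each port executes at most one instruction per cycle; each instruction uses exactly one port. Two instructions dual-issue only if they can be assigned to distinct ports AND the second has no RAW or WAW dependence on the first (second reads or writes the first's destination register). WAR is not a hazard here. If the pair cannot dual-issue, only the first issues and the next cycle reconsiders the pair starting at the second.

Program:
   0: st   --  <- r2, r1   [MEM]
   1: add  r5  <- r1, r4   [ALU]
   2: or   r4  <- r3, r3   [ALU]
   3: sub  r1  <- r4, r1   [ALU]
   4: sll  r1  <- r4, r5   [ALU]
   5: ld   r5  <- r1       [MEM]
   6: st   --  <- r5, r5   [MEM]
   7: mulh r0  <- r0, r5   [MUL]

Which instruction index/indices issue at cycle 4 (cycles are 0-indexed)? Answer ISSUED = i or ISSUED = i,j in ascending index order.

c0: i0&i1 st.MEM/add.ALU  dual
c1: i2 or.ALU  RAW r4
c2: i3 sub.ALU  WAW r1
c3: i4 sll.ALU  RAW r1
c4: i5 ld.MEM  no-port MEM/MEM
c5: i6 st.MEM  no-port MEM/MUL
c6: i7 mulh.MUL  tail

ISSUED = 5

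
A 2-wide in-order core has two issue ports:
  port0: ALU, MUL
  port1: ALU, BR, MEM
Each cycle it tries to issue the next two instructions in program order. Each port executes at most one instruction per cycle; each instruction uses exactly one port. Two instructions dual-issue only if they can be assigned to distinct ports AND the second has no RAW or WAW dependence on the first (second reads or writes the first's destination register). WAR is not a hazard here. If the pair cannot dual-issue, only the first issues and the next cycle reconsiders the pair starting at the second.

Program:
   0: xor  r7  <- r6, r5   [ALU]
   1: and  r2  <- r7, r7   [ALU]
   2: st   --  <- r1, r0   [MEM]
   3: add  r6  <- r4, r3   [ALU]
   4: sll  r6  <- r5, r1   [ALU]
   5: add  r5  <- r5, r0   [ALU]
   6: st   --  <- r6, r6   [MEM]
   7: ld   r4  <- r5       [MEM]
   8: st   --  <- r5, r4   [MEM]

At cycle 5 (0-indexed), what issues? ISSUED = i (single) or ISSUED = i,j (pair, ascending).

0. xor @i0  | RAW r7
1. and;st @i1/i2  | pair
2. add @i3  | WAW r6
3. sll;add @i4/i5  | pair
4. st @i6  | no-port MEM/MEM
5. ld @i7  | no-port MEM/MEM
6. st @i8  | tail

ISSUED = 7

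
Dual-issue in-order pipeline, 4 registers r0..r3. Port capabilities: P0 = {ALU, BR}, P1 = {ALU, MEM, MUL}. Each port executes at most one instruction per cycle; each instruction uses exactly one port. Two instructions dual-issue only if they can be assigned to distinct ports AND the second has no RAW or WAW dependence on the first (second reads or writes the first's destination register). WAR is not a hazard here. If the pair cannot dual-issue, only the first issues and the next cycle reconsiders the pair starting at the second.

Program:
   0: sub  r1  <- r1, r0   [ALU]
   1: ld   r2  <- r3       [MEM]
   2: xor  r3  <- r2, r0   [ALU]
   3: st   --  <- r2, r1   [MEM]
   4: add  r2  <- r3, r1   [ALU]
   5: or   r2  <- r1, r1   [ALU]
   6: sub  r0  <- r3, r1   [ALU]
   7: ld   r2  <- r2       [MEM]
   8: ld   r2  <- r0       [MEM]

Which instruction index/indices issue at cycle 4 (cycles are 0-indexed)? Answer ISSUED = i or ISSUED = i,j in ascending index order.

ISSUED = 7

#0 head=0: sub;ld i0&i1 dual
#1 head=2: xor;st i2&i3 dual
#2 head=4: add i4 WAW r2
#3 head=5: or;sub i5&i6 dual
#4 head=7: ld i7 no-port MEM/MEM
#5 head=8: ld i8 tail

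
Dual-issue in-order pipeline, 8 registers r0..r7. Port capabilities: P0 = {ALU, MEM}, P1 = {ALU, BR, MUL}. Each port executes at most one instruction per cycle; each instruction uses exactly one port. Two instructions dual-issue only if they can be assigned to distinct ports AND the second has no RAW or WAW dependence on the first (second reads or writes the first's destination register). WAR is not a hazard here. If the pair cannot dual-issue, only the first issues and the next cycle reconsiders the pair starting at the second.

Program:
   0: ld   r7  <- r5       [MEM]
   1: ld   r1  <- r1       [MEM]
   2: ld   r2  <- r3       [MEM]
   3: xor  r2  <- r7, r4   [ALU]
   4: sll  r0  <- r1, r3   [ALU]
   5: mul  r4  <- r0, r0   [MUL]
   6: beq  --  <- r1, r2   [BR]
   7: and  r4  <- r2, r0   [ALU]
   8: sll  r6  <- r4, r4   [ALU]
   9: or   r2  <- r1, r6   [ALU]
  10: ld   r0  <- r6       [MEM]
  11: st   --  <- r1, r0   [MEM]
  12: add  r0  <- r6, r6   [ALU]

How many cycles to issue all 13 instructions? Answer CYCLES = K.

0. ld.MEM @i0  | no-port MEM/MEM
1. ld.MEM @i1  | no-port MEM/MEM
2. ld.MEM @i2  | WAW r2
3. xor.ALU sll.ALU @i3&i4  | dual
4. mul.MUL @i5  | no-port MUL/BR
5. beq.BR and.ALU @i6&i7  | dual
6. sll.ALU @i8  | RAW r6
7. or.ALU ld.MEM @i9&i10  | dual
8. st.MEM add.ALU @i11&i12  | dual

CYCLES = 9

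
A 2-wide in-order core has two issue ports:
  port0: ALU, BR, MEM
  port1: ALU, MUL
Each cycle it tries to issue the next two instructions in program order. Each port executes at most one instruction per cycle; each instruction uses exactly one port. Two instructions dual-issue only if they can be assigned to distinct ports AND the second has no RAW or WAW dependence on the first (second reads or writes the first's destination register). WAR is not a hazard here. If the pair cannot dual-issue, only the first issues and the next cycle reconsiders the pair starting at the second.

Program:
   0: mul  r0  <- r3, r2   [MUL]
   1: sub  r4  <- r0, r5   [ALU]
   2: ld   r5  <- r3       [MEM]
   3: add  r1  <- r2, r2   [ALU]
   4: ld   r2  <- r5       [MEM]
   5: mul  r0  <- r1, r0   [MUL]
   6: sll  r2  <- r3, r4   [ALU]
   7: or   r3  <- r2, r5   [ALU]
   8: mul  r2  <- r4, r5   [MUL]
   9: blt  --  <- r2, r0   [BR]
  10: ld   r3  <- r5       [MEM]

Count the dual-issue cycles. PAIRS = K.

t=0 i0:mul ; RAW r0
t=1 i1/i2:sub+ld ; pair
t=2 i3/i4:add+ld ; pair
t=3 i5/i6:mul+sll ; pair
t=4 i7/i8:or+mul ; pair
t=5 i9:blt ; no-port BR/MEM
t=6 i10:ld ; tail

PAIRS = 4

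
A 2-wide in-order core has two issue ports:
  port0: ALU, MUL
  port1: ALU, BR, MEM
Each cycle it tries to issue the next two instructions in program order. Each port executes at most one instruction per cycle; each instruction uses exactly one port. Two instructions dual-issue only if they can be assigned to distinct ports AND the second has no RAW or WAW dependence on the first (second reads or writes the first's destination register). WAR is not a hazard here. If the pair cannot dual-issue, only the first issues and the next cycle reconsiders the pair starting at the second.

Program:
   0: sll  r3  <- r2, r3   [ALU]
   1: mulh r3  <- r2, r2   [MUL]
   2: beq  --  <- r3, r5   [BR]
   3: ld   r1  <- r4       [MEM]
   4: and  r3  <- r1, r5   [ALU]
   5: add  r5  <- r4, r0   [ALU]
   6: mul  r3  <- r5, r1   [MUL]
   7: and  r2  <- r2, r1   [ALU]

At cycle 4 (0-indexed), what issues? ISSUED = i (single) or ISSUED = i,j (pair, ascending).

t=0 i0:sll ; WAW r3
t=1 i1:mulh ; RAW r3
t=2 i2:beq ; no-port BR/MEM
t=3 i3:ld ; RAW r1
t=4 i4&i5:and;add ; dual
t=5 i6&i7:mul;and ; dual

ISSUED = 4,5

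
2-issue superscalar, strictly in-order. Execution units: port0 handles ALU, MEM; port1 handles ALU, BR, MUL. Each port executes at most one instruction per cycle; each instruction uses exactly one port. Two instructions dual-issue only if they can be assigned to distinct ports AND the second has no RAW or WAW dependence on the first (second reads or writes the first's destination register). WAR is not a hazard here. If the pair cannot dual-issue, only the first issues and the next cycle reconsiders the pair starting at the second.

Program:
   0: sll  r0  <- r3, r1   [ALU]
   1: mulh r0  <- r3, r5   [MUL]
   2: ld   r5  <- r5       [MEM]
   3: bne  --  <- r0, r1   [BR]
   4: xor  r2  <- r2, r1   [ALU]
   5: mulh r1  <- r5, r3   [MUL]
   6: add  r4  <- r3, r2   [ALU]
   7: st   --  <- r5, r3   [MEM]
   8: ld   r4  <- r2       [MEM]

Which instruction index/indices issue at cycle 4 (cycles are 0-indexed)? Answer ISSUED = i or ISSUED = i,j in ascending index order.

ISSUED = 7

[0] i0  sll  -- WAW r0
[1] i1+i2  mulh;ld  -- 2-wide
[2] i3+i4  bne;xor  -- 2-wide
[3] i5+i6  mulh;add  -- 2-wide
[4] i7  st  -- no-port MEM/MEM
[5] i8  ld  -- tail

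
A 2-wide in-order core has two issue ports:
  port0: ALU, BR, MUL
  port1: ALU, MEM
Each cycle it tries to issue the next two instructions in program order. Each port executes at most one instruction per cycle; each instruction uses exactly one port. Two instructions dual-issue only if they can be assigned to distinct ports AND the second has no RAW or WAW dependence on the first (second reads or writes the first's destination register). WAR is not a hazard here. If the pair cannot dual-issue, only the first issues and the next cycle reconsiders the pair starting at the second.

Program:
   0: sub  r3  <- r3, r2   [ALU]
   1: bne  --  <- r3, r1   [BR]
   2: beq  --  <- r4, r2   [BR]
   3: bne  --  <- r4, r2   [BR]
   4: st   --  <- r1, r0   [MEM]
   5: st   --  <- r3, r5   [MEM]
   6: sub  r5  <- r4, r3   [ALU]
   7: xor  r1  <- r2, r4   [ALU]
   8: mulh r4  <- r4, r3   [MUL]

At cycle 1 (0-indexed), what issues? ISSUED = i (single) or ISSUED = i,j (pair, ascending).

ISSUED = 1

#0 head=0: sub.ALU i0 RAW r3
#1 head=1: bne.BR i1 no-port BR/BR
#2 head=2: beq.BR i2 no-port BR/BR
#3 head=3: bne.BR;st.MEM i3+i4 dual
#4 head=5: st.MEM;sub.ALU i5+i6 dual
#5 head=7: xor.ALU;mulh.MUL i7+i8 dual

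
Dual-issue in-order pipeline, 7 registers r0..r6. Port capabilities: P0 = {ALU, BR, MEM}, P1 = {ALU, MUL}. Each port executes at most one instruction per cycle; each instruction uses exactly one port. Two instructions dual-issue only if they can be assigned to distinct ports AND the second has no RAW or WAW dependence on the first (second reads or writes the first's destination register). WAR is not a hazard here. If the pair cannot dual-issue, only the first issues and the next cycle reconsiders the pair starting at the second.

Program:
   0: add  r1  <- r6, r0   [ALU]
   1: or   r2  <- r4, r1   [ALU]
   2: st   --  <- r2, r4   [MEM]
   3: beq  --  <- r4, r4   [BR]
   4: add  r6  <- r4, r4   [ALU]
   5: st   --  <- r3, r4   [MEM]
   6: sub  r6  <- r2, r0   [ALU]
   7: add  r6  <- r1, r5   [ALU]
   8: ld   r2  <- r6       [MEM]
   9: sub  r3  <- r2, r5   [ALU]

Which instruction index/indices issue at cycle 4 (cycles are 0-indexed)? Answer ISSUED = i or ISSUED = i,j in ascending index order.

  cy0 -> i0 (add) RAW r1
  cy1 -> i1 (or) RAW r2
  cy2 -> i2 (st) no-port MEM/BR
  cy3 -> i3+i4 (beq add) 2-wide
  cy4 -> i5+i6 (st sub) 2-wide
  cy5 -> i7 (add) RAW r6
  cy6 -> i8 (ld) RAW r2
  cy7 -> i9 (sub) tail

ISSUED = 5,6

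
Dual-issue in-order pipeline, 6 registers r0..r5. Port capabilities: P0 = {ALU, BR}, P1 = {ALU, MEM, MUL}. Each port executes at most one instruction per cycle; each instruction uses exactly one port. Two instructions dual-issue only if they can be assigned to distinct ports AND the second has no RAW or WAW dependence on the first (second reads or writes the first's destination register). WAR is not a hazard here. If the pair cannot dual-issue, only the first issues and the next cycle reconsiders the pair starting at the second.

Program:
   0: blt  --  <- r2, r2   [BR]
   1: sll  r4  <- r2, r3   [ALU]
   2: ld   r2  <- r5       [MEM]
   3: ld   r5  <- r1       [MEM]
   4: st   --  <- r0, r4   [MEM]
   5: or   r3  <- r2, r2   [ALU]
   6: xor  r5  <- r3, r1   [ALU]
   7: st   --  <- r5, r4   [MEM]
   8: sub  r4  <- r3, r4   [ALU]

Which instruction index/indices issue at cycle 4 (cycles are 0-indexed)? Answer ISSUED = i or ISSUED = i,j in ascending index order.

ISSUED = 6

c0: i0&i1 blt.BR;sll.ALU  dual
c1: i2 ld.MEM  no-port MEM/MEM
c2: i3 ld.MEM  no-port MEM/MEM
c3: i4&i5 st.MEM;or.ALU  dual
c4: i6 xor.ALU  RAW r5
c5: i7&i8 st.MEM;sub.ALU  dual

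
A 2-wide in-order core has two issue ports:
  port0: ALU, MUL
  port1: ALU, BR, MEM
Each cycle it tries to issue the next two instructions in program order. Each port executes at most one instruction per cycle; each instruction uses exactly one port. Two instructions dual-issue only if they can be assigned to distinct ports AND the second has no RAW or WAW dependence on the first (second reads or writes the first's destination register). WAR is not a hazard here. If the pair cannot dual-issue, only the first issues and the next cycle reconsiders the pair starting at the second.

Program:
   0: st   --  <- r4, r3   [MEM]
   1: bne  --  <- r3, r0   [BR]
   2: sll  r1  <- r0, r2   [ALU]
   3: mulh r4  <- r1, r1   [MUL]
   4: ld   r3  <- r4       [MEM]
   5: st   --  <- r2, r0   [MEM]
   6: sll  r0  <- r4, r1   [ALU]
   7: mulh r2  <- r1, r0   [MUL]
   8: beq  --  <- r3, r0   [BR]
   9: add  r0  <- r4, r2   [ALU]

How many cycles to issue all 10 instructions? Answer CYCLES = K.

#0 head=0: st i0 no-port MEM/BR
#1 head=1: bne;sll i1/i2 pair
#2 head=3: mulh i3 RAW r4
#3 head=4: ld i4 no-port MEM/MEM
#4 head=5: st;sll i5/i6 pair
#5 head=7: mulh;beq i7/i8 pair
#6 head=9: add i9 tail

CYCLES = 7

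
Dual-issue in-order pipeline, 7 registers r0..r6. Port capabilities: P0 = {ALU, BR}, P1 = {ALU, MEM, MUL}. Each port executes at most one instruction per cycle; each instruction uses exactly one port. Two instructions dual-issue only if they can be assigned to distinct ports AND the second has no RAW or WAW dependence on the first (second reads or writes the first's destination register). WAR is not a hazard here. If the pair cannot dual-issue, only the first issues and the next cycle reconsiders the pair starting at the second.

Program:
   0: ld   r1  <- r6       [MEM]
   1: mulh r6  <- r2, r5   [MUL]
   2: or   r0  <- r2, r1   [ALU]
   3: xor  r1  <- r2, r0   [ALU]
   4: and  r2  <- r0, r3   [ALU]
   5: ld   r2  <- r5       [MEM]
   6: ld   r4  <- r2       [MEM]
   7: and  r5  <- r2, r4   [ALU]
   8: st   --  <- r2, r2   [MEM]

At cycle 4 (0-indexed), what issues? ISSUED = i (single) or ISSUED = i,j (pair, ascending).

ISSUED = 6

c0: i0 ld.MEM  no-port MEM/MUL
c1: i1,i2 mulh.MUL or.ALU  2-wide
c2: i3,i4 xor.ALU and.ALU  2-wide
c3: i5 ld.MEM  no-port MEM/MEM
c4: i6 ld.MEM  RAW r4
c5: i7,i8 and.ALU st.MEM  2-wide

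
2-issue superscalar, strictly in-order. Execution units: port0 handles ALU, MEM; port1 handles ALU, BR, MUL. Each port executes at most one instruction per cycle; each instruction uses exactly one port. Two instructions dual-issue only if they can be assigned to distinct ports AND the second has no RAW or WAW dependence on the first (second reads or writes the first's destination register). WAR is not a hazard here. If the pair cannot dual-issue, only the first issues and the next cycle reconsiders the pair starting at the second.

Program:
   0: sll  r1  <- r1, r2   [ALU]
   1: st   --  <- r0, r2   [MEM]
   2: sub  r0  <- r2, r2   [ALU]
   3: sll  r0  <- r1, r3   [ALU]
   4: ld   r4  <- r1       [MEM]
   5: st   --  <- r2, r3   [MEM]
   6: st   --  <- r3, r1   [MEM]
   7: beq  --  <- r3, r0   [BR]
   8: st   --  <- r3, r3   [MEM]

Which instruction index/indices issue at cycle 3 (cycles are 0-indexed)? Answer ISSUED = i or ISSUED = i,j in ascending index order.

t=0 i0,i1:sll/st ; 2-wide
t=1 i2:sub ; WAW r0
t=2 i3,i4:sll/ld ; 2-wide
t=3 i5:st ; no-port MEM/MEM
t=4 i6,i7:st/beq ; 2-wide
t=5 i8:st ; tail

ISSUED = 5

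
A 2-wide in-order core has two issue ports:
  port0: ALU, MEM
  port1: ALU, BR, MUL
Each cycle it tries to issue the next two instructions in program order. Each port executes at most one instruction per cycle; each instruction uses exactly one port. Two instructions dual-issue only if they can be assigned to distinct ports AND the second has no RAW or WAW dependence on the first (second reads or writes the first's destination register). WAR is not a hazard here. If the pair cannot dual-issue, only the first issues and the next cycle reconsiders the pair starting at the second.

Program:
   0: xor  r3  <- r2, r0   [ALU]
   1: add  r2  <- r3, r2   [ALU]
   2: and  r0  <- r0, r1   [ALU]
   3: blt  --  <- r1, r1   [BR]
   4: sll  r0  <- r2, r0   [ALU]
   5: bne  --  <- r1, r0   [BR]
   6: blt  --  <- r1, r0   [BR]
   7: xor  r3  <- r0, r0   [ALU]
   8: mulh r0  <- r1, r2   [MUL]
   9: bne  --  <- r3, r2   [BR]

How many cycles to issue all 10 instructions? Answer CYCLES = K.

CYCLES = 7

t=0 i0:xor.ALU ; RAW r3
t=1 i1/i2:add.ALU and.ALU ; 2-wide
t=2 i3/i4:blt.BR sll.ALU ; 2-wide
t=3 i5:bne.BR ; no-port BR/BR
t=4 i6/i7:blt.BR xor.ALU ; 2-wide
t=5 i8:mulh.MUL ; no-port MUL/BR
t=6 i9:bne.BR ; tail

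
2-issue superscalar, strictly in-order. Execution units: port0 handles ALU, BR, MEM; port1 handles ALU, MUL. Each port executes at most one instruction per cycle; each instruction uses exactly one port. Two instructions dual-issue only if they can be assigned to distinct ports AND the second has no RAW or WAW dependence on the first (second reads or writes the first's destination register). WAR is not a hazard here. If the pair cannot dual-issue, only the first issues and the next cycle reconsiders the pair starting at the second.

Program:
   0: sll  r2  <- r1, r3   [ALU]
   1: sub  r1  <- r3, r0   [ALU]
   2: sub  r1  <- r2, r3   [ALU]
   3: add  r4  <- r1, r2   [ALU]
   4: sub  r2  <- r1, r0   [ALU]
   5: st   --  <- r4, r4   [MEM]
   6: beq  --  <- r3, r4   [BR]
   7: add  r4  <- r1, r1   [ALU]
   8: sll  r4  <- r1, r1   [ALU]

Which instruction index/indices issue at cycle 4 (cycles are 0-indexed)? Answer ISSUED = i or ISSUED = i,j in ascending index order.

ISSUED = 6,7

  cy0 -> i0/i1 (sll;sub) dual
  cy1 -> i2 (sub) RAW r1
  cy2 -> i3/i4 (add;sub) dual
  cy3 -> i5 (st) no-port MEM/BR
  cy4 -> i6/i7 (beq;add) dual
  cy5 -> i8 (sll) tail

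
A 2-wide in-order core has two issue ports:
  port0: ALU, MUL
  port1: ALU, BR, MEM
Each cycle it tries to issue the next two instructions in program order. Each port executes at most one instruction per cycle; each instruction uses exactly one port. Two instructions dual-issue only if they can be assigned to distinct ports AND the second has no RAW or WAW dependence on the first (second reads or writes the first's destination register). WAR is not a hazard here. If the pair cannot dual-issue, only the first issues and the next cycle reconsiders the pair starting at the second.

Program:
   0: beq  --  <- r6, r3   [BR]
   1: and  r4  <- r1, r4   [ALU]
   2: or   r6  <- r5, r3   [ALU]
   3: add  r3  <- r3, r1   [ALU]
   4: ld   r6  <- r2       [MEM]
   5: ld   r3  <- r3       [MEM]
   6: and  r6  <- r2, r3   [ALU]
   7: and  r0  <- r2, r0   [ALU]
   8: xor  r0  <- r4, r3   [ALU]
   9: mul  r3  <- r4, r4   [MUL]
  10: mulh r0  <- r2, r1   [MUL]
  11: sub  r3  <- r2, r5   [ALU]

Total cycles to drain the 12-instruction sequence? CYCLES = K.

t=0 i0,i1:beq.BR+and.ALU ; 2-wide
t=1 i2,i3:or.ALU+add.ALU ; 2-wide
t=2 i4:ld.MEM ; no-port MEM/MEM
t=3 i5:ld.MEM ; RAW r3
t=4 i6,i7:and.ALU+and.ALU ; 2-wide
t=5 i8,i9:xor.ALU+mul.MUL ; 2-wide
t=6 i10,i11:mulh.MUL+sub.ALU ; 2-wide

CYCLES = 7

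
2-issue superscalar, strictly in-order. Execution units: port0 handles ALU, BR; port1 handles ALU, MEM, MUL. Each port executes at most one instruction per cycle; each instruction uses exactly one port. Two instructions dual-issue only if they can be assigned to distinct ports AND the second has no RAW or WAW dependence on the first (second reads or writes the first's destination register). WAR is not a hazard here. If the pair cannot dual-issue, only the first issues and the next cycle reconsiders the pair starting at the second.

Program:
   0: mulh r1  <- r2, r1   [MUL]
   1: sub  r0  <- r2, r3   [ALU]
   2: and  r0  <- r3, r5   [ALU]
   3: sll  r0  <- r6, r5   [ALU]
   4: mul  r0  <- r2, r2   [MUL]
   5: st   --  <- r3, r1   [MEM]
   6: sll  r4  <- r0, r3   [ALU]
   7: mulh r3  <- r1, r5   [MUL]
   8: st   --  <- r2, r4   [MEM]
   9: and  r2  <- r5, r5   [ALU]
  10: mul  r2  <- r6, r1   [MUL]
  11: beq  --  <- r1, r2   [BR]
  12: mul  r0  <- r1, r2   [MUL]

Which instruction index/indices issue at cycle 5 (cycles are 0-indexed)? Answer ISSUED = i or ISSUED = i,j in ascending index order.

ISSUED = 7

0. mulh.MUL/sub.ALU @i0,i1  | 2-wide
1. and.ALU @i2  | WAW r0
2. sll.ALU @i3  | WAW r0
3. mul.MUL @i4  | no-port MUL/MEM
4. st.MEM/sll.ALU @i5,i6  | 2-wide
5. mulh.MUL @i7  | no-port MUL/MEM
6. st.MEM/and.ALU @i8,i9  | 2-wide
7. mul.MUL @i10  | RAW r2
8. beq.BR/mul.MUL @i11,i12  | 2-wide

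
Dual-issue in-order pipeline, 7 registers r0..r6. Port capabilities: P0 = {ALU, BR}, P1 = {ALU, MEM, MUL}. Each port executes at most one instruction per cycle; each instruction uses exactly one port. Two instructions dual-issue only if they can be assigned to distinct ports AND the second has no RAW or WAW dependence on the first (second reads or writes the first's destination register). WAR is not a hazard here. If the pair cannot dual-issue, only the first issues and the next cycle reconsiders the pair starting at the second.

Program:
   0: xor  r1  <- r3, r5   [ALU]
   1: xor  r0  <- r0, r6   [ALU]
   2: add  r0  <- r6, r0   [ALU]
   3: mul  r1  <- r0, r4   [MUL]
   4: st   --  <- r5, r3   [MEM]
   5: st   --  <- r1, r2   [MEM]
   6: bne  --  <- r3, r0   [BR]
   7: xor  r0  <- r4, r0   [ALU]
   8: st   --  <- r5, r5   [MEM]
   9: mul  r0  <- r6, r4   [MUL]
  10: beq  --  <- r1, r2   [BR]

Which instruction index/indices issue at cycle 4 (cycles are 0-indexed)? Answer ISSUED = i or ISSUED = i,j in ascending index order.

  cy0 -> i0&i1 (xor.ALU/xor.ALU) dual
  cy1 -> i2 (add.ALU) RAW r0
  cy2 -> i3 (mul.MUL) no-port MUL/MEM
  cy3 -> i4 (st.MEM) no-port MEM/MEM
  cy4 -> i5&i6 (st.MEM/bne.BR) dual
  cy5 -> i7&i8 (xor.ALU/st.MEM) dual
  cy6 -> i9&i10 (mul.MUL/beq.BR) dual

ISSUED = 5,6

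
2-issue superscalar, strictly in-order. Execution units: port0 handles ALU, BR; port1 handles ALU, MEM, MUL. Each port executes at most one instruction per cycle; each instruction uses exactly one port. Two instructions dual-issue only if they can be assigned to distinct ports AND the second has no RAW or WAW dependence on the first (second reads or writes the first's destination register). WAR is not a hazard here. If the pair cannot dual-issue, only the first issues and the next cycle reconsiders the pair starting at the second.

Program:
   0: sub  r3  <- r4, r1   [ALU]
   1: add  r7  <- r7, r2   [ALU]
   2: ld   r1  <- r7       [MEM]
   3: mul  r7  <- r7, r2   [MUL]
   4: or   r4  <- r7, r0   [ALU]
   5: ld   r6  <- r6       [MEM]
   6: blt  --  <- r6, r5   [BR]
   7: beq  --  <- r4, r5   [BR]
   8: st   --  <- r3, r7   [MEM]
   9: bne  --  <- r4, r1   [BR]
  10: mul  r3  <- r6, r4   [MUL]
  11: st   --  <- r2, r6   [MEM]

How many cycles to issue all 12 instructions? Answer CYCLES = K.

  cy0 -> i0+i1 (sub/add) dual
  cy1 -> i2 (ld) no-port MEM/MUL
  cy2 -> i3 (mul) RAW r7
  cy3 -> i4+i5 (or/ld) dual
  cy4 -> i6 (blt) no-port BR/BR
  cy5 -> i7+i8 (beq/st) dual
  cy6 -> i9+i10 (bne/mul) dual
  cy7 -> i11 (st) tail

CYCLES = 8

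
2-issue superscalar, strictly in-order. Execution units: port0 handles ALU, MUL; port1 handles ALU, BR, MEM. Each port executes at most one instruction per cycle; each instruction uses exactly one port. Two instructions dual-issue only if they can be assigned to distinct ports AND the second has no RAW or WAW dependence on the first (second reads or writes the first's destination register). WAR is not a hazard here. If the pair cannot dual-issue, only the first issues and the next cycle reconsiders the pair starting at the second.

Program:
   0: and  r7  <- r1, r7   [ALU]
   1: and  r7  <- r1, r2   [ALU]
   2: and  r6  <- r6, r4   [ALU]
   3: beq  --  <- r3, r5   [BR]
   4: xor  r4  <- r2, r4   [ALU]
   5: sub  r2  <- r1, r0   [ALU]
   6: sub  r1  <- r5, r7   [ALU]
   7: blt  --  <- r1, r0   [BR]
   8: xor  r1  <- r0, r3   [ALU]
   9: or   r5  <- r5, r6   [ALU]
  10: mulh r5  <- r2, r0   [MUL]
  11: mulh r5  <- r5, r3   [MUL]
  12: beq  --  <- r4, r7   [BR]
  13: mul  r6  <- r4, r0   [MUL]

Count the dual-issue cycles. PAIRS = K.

c0: i0 and  WAW r7
c1: i1&i2 and;and  pair
c2: i3&i4 beq;xor  pair
c3: i5&i6 sub;sub  pair
c4: i7&i8 blt;xor  pair
c5: i9 or  WAW r5
c6: i10 mulh  no-port MUL/MUL
c7: i11&i12 mulh;beq  pair
c8: i13 mul  tail

PAIRS = 5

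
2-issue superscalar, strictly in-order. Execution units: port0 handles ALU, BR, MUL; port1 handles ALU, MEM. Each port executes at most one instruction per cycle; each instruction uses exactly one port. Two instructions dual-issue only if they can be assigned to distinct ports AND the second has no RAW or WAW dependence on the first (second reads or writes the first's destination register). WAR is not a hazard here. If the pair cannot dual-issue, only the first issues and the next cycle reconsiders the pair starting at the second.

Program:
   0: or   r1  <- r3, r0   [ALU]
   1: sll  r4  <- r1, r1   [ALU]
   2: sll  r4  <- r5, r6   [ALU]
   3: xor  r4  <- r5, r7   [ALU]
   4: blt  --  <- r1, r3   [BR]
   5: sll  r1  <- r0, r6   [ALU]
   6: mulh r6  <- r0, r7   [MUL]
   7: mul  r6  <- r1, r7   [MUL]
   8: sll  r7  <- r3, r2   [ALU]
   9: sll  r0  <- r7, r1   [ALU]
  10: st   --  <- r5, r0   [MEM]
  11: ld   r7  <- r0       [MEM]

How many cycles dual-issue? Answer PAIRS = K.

[0] i0  or.ALU  -- RAW r1
[1] i1  sll.ALU  -- WAW r4
[2] i2  sll.ALU  -- WAW r4
[3] i3/i4  xor.ALU/blt.BR  -- dual
[4] i5/i6  sll.ALU/mulh.MUL  -- dual
[5] i7/i8  mul.MUL/sll.ALU  -- dual
[6] i9  sll.ALU  -- RAW r0
[7] i10  st.MEM  -- no-port MEM/MEM
[8] i11  ld.MEM  -- tail

PAIRS = 3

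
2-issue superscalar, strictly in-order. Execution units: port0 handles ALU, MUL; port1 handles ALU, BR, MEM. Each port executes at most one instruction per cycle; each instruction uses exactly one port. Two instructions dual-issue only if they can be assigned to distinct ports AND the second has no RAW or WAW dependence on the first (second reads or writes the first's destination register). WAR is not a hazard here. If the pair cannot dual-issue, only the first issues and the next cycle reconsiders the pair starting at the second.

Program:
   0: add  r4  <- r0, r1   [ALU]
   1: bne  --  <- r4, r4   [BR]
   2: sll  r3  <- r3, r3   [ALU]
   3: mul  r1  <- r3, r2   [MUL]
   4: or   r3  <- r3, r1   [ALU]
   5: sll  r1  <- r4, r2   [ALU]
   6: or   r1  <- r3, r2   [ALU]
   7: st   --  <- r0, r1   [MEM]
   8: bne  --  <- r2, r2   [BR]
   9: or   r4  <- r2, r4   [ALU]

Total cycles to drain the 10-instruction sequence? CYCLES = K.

0. add.ALU @i0  | RAW r4
1. bne.BR sll.ALU @i1/i2  | pair
2. mul.MUL @i3  | RAW r1
3. or.ALU sll.ALU @i4/i5  | pair
4. or.ALU @i6  | RAW r1
5. st.MEM @i7  | no-port MEM/BR
6. bne.BR or.ALU @i8/i9  | pair

CYCLES = 7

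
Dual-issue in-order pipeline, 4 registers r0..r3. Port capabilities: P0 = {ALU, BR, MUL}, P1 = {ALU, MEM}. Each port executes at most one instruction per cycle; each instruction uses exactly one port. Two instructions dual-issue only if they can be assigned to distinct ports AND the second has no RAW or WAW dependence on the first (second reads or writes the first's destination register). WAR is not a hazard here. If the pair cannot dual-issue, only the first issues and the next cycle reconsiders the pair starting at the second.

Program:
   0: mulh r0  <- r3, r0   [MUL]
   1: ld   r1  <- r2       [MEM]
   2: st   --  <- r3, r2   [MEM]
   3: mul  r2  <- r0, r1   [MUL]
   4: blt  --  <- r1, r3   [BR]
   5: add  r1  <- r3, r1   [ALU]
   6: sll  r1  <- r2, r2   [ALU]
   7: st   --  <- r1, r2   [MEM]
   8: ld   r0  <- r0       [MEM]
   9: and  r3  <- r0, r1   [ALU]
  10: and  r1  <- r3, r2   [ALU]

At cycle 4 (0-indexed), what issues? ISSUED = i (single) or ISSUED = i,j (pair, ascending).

ISSUED = 7

0. mulh+ld @i0&i1  | 2-wide
1. st+mul @i2&i3  | 2-wide
2. blt+add @i4&i5  | 2-wide
3. sll @i6  | RAW r1
4. st @i7  | no-port MEM/MEM
5. ld @i8  | RAW r0
6. and @i9  | RAW r3
7. and @i10  | tail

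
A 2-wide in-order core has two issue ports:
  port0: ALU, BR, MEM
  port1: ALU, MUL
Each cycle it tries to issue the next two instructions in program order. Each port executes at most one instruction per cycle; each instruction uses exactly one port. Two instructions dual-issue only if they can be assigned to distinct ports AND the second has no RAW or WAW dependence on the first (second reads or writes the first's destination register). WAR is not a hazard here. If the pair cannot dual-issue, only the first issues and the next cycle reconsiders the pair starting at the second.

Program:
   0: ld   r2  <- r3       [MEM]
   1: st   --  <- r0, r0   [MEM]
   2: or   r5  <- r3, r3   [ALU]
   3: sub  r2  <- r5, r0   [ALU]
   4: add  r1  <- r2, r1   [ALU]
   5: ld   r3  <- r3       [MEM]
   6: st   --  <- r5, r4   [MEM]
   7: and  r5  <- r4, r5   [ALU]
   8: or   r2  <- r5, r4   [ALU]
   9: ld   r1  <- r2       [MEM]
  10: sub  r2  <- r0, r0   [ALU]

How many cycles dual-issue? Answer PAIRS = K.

PAIRS = 4

c0: i0 ld  no-port MEM/MEM
c1: i1,i2 st+or  pair
c2: i3 sub  RAW r2
c3: i4,i5 add+ld  pair
c4: i6,i7 st+and  pair
c5: i8 or  RAW r2
c6: i9,i10 ld+sub  pair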